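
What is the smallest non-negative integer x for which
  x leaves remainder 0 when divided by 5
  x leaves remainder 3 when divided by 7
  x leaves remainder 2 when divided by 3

The moduli are pairwise coprime; N = 5·7·3 = 105.
N/5 = 21; 21 ≡ 1 (mod 5), inverse 1.
N/7 = 15; 15 ≡ 1 (mod 7), inverse 1.
N/3 = 35; 35 ≡ 2 (mod 3); 2·2 ≡ 1, so inverse 2.
x ≡ 0·21·1 + 3·15·1 + 2·35·2 = 185.
185 mod 105 = 80.

80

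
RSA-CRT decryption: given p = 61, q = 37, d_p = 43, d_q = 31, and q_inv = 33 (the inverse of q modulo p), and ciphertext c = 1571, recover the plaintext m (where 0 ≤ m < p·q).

594

m₁ = c^(d_p) mod p: c ≡ 46 (mod 61), and 46^43 mod 61 = 45.
m₂ = c^(d_q) mod q: c ≡ 17 (mod 37), and 17^31 mod 37 = 2.
h = q_inv·(m₁ − m₂) mod p = 33·(45 − 2) mod 61 = 16.
m = m₂ + h·q = 2 + 16·37 = 594.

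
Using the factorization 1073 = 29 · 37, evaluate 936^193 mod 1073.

Mod 29: 936 ≡ 8; by Fermat, exponent reduces to 193 mod 28 = 25; 8^25 ≡ 26 (mod 29).
Mod 37: 936 ≡ 11; by Fermat, exponent reduces to 193 mod 36 = 13; 11^13 ≡ 11 (mod 37).
Combine by CRT: x ≡ 26 (mod 29), x ≡ 11 (mod 37) ⇒ x ≡ 751 (mod 1073).

751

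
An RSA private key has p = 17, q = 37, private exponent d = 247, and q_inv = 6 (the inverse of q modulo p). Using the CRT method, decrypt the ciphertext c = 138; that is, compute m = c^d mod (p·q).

d_p = d mod (p−1) = 247 mod 16 = 7; d_q = d mod (q−1) = 31.
m₁ = c^(d_p) mod p: c ≡ 2 (mod 17), and 2^7 mod 17 = 9.
m₂ = c^(d_q) mod q: c ≡ 27 (mod 37), and 27^31 mod 37 = 27.
h = q_inv·(m₁ − m₂) mod p = 6·(9 − 27) mod 17 = 11.
m = m₂ + h·q = 27 + 11·37 = 434.

434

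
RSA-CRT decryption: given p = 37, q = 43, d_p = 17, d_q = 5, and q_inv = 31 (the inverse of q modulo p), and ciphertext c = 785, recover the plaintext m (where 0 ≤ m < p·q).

1392

m₁ = c^(d_p) mod p: c ≡ 8 (mod 37), and 8^17 mod 37 = 23.
m₂ = c^(d_q) mod q: c ≡ 11 (mod 43), and 11^5 mod 43 = 16.
h = q_inv·(m₁ − m₂) mod p = 31·(23 − 16) mod 37 = 32.
m = m₂ + h·q = 16 + 32·43 = 1392.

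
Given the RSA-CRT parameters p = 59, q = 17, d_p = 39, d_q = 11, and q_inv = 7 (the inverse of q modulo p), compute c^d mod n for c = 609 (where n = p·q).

m₁ = c^(d_p) mod p: c ≡ 19 (mod 59), and 19^39 mod 59 = 51.
m₂ = c^(d_q) mod q: c ≡ 14 (mod 17), and 14^11 mod 17 = 10.
h = q_inv·(m₁ − m₂) mod p = 7·(51 − 10) mod 59 = 51.
m = m₂ + h·q = 10 + 51·17 = 877.

877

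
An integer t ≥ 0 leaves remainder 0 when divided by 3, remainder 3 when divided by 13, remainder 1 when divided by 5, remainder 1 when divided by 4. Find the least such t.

81

From t ≡ 0 (mod 3) write t = 0 + 3s. Substituting into t ≡ 3 (mod 13) gives 3s ≡ 3 (mod 13), and since 3⁻¹ ≡ 9 (mod 13), s ≡ 1. Hence t ≡ 0 + 3·1 = 3 (mod 39).
From t ≡ 3 (mod 39) write t = 3 + 39s. Substituting into t ≡ 1 (mod 5) gives 39s ≡ 3 (mod 5), and since 4⁻¹ ≡ 4 (mod 5), s ≡ 2. Hence t ≡ 3 + 39·2 = 81 (mod 195).
From t ≡ 81 (mod 195) write t = 81 + 195s. Substituting into t ≡ 1 (mod 4) gives 195s ≡ 0 (mod 4), and since 3⁻¹ ≡ 3 (mod 4), s ≡ 0. Hence t ≡ 81 + 195·0 = 81 (mod 780).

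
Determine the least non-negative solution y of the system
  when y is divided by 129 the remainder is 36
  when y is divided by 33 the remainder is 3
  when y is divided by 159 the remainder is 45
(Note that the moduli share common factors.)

gcd(129, 33) = 3 and 3 | (3 − 36), so the pair is consistent; merging gives y ≡ 36 (mod 1419), where 1419 = lcm(129, 33).
gcd(1419, 159) = 3 and 3 | (45 − 36), so the pair is consistent; merging gives y ≡ 55377 (mod 75207), where 75207 = lcm(1419, 159).
The solution is unique modulo lcm(129, 33, 159) = 75207.

55377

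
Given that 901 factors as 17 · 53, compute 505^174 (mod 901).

49

Mod 17: 505 ≡ 12; by Fermat, exponent reduces to 174 mod 16 = 14; 12^14 ≡ 15 (mod 17).
Mod 53: 505 ≡ 28; by Fermat, exponent reduces to 174 mod 52 = 18; 28^18 ≡ 49 (mod 53).
Combine by CRT: x ≡ 15 (mod 17), x ≡ 49 (mod 53) ⇒ x ≡ 49 (mod 901).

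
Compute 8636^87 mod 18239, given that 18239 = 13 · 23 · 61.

Mod 13: 8636 ≡ 4; by Fermat, exponent reduces to 87 mod 12 = 3; 4^3 ≡ 12 (mod 13).
Mod 23: 8636 ≡ 11; by Fermat, exponent reduces to 87 mod 22 = 21; 11^21 ≡ 21 (mod 23).
Mod 61: 8636 ≡ 35; by Fermat, exponent reduces to 87 mod 60 = 27; 35^27 ≡ 23 (mod 61).
Combine by CRT: x ≡ 12 (mod 13), x ≡ 21 (mod 23), x ≡ 23 (mod 61) ⇒ x ≡ 389 (mod 18239).

389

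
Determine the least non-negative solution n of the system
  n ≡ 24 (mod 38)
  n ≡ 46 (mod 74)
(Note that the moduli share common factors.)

Combine the congruences pairwise.
gcd(38, 74) = 2 and 2 | (46 − 24), so the pair is consistent; merging gives n ≡ 860 (mod 1406), where 1406 = lcm(38, 74).
The solution is unique modulo lcm(38, 74) = 1406.

860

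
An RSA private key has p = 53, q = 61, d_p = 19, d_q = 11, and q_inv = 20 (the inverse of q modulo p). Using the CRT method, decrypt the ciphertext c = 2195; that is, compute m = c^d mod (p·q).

1158

m₁ = c^(d_p) mod p: c ≡ 22 (mod 53), and 22^19 mod 53 = 45.
m₂ = c^(d_q) mod q: c ≡ 60 (mod 61), and 60^11 mod 61 = 60.
h = q_inv·(m₁ − m₂) mod p = 20·(45 − 60) mod 53 = 18.
m = m₂ + h·q = 60 + 18·61 = 1158.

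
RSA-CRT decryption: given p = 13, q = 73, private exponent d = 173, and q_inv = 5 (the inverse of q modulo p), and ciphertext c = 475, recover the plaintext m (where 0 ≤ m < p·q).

d_p = d mod (p−1) = 173 mod 12 = 5; d_q = d mod (q−1) = 29.
m₁ = c^(d_p) mod p: c ≡ 7 (mod 13), and 7^5 mod 13 = 11.
m₂ = c^(d_q) mod q: c ≡ 37 (mod 73), and 37^29 mod 73 = 55.
h = q_inv·(m₁ − m₂) mod p = 5·(11 − 55) mod 13 = 1.
m = m₂ + h·q = 55 + 1·73 = 128.

128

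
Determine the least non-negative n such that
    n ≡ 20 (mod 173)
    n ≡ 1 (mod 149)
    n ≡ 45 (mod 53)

The moduli are pairwise coprime; M = 173·149·53 = 1366181.
M/173 = 7897; 7897 ≡ 112 (mod 173); 112·17 ≡ 1, so inverse 17.
M/149 = 9169; 9169 ≡ 80 (mod 149); 80·95 ≡ 1, so inverse 95.
M/53 = 25777; 25777 ≡ 19 (mod 53); 19·14 ≡ 1, so inverse 14.
n ≡ 20·7897·17 + 1·9169·95 + 45·25777·14 = 19795545.
19795545 mod 1366181 = 669011.

669011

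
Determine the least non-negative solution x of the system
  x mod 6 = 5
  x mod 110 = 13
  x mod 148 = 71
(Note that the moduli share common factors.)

gcd(6, 110) = 2 and 2 | (13 − 5), so the pair is consistent; merging gives x ≡ 233 (mod 330), where 330 = lcm(6, 110).
gcd(330, 148) = 2 and 2 | (71 − 233), so the pair is consistent; merging gives x ≡ 5843 (mod 24420), where 24420 = lcm(330, 148).
The solution is unique modulo lcm(6, 110, 148) = 24420.

5843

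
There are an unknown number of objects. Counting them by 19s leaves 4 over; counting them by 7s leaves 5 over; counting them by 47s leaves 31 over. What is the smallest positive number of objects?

5248

The moduli are pairwise coprime; M = 19·7·47 = 6251.
M/19 = 329; 329 ≡ 6 (mod 19); 6·16 ≡ 1, so inverse 16.
M/7 = 893; 893 ≡ 4 (mod 7); 4·2 ≡ 1, so inverse 2.
M/47 = 133; 133 ≡ 39 (mod 47); 39·41 ≡ 1, so inverse 41.
N ≡ 4·329·16 + 5·893·2 + 31·133·41 = 199029.
199029 mod 6251 = 5248.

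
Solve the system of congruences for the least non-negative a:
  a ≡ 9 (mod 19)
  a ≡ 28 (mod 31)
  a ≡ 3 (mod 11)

From a ≡ 9 (mod 19) write a = 9 + 19t. Substituting into a ≡ 28 (mod 31) gives 19t ≡ 19 (mod 31), and since 19⁻¹ ≡ 18 (mod 31), t ≡ 1. Hence a ≡ 9 + 19·1 = 28 (mod 589).
From a ≡ 28 (mod 589) write a = 28 + 589t. Substituting into a ≡ 3 (mod 11) gives 589t ≡ 8 (mod 11), and since 6⁻¹ ≡ 2 (mod 11), t ≡ 5. Hence a ≡ 28 + 589·5 = 2973 (mod 6479).

2973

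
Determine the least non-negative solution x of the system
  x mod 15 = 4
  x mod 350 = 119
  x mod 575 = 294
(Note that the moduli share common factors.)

Combine the congruences pairwise.
gcd(15, 350) = 5 and 5 | (119 − 4), so the pair is consistent; merging gives x ≡ 469 (mod 1050), where 1050 = lcm(15, 350).
gcd(1050, 575) = 25 and 25 | (294 − 469), so the pair is consistent; merging gives x ≡ 20419 (mod 24150), where 24150 = lcm(1050, 575).
The solution is unique modulo lcm(15, 350, 575) = 24150.

20419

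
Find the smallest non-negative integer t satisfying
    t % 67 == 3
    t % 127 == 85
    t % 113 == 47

The moduli are pairwise coprime; N = 67·127·113 = 961517.
N/67 = 14351; 14351 ≡ 13 (mod 67); 13·31 ≡ 1, so inverse 31.
N/127 = 7571; 7571 ≡ 78 (mod 127); 78·57 ≡ 1, so inverse 57.
N/113 = 8509; 8509 ≡ 34 (mod 113); 34·10 ≡ 1, so inverse 10.
t ≡ 3·14351·31 + 85·7571·57 + 47·8509·10 = 42015368.
42015368 mod 961517 = 670137.

670137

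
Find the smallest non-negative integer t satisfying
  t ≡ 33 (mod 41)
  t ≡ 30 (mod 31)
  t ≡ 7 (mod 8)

The moduli are pairwise coprime; N = 41·31·8 = 10168.
N/41 = 248; 248 ≡ 2 (mod 41); 2·21 ≡ 1, so inverse 21.
N/31 = 328; 328 ≡ 18 (mod 31); 18·19 ≡ 1, so inverse 19.
N/8 = 1271; 1271 ≡ 7 (mod 8); 7·7 ≡ 1, so inverse 7.
t ≡ 33·248·21 + 30·328·19 + 7·1271·7 = 421103.
421103 mod 10168 = 4215.

4215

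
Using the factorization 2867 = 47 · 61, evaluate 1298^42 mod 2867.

Mod 47: 1298 ≡ 29; 29^42 ≡ 32 (mod 47).
Mod 61: 1298 ≡ 17; 17^42 ≡ 41 (mod 61).
Combine by CRT: x ≡ 32 (mod 47), x ≡ 41 (mod 61) ⇒ x ≡ 2664 (mod 2867).

2664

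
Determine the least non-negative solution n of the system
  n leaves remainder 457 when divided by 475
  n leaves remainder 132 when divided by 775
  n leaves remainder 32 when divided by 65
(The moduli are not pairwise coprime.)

66007

Combine the congruences pairwise.
gcd(475, 775) = 25 and 25 | (132 − 457), so the pair is consistent; merging gives n ≡ 7107 (mod 14725), where 14725 = lcm(475, 775).
gcd(14725, 65) = 5 and 5 | (32 − 7107), so the pair is consistent; merging gives n ≡ 66007 (mod 191425), where 191425 = lcm(14725, 65).
The solution is unique modulo lcm(475, 775, 65) = 191425.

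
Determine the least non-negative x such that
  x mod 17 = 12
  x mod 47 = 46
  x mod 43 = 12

The moduli are pairwise coprime; N = 17·47·43 = 34357.
N/17 = 2021; 2021 ≡ 15 (mod 17); 15·8 ≡ 1, so inverse 8.
N/47 = 731; 731 ≡ 26 (mod 47); 26·38 ≡ 1, so inverse 38.
N/43 = 799; 799 ≡ 25 (mod 43); 25·31 ≡ 1, so inverse 31.
x ≡ 12·2021·8 + 46·731·38 + 12·799·31 = 1769032.
1769032 mod 34357 = 16825.

16825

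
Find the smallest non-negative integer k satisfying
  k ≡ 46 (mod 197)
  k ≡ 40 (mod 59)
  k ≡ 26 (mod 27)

252206

From k ≡ 46 (mod 197) write k = 46 + 197t. Substituting into k ≡ 40 (mod 59) gives 197t ≡ 53 (mod 59), and since 20⁻¹ ≡ 3 (mod 59), t ≡ 41. Hence k ≡ 46 + 197·41 = 8123 (mod 11623).
From k ≡ 8123 (mod 11623) write k = 8123 + 11623t. Substituting into k ≡ 26 (mod 27) gives 11623t ≡ 3 (mod 27), and since 13⁻¹ ≡ 25 (mod 27), t ≡ 21. Hence k ≡ 8123 + 11623·21 = 252206 (mod 313821).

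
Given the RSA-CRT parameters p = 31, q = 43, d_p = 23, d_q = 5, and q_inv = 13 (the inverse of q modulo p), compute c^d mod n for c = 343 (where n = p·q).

1031

m₁ = c^(d_p) mod p: c ≡ 2 (mod 31), and 2^23 mod 31 = 8.
m₂ = c^(d_q) mod q: c ≡ 42 (mod 43), and 42^5 mod 43 = 42.
h = q_inv·(m₁ − m₂) mod p = 13·(8 − 42) mod 31 = 23.
m = m₂ + h·q = 42 + 23·43 = 1031.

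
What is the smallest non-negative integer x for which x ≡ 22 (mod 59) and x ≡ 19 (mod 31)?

81

From x ≡ 22 (mod 59) write x = 22 + 59t. Substituting into x ≡ 19 (mod 31) gives 59t ≡ 28 (mod 31), and since 28⁻¹ ≡ 10 (mod 31), t ≡ 1. Hence x ≡ 22 + 59·1 = 81 (mod 1829).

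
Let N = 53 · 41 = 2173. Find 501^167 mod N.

2082

Mod 53: 501 ≡ 24; by Fermat, exponent reduces to 167 mod 52 = 11; 24^11 ≡ 15 (mod 53).
Mod 41: 501 ≡ 9; by Fermat, exponent reduces to 167 mod 40 = 7; 9^7 ≡ 32 (mod 41).
Combine by CRT: x ≡ 15 (mod 53), x ≡ 32 (mod 41) ⇒ x ≡ 2082 (mod 2173).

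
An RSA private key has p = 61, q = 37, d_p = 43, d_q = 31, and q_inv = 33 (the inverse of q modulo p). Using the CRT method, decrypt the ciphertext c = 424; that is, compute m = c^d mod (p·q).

m₁ = c^(d_p) mod p: c ≡ 58 (mod 61), and 58^43 mod 61 = 34.
m₂ = c^(d_q) mod q: c ≡ 17 (mod 37), and 17^31 mod 37 = 2.
h = q_inv·(m₁ − m₂) mod p = 33·(34 − 2) mod 61 = 19.
m = m₂ + h·q = 2 + 19·37 = 705.

705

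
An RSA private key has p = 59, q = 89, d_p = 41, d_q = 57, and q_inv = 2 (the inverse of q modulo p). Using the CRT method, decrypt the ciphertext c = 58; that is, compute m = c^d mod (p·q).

m₁ = c^(d_p) mod p: c ≡ 58 (mod 59), and 58^41 mod 59 = 58.
m₂ = c^(d_q) mod q: c ≡ 58 (mod 89), and 58^57 mod 89 = 38.
h = q_inv·(m₁ − m₂) mod p = 2·(58 − 38) mod 59 = 40.
m = m₂ + h·q = 38 + 40·89 = 3598.

3598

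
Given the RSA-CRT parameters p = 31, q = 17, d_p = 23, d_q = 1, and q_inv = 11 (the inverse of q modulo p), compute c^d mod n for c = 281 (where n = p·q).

m₁ = c^(d_p) mod p: c ≡ 2 (mod 31), and 2^23 mod 31 = 8.
m₂ = c^(d_q) mod q: c ≡ 9 (mod 17), and 9^1 mod 17 = 9.
h = q_inv·(m₁ − m₂) mod p = 11·(8 − 9) mod 31 = 20.
m = m₂ + h·q = 9 + 20·17 = 349.

349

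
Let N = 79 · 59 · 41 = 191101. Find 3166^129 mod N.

190249

Mod 79: 3166 ≡ 6; by Fermat, exponent reduces to 129 mod 78 = 51; 6^51 ≡ 17 (mod 79).
Mod 59: 3166 ≡ 39; by Fermat, exponent reduces to 129 mod 58 = 13; 39^13 ≡ 33 (mod 59).
Mod 41: 3166 ≡ 9; by Fermat, exponent reduces to 129 mod 40 = 9; 9^9 ≡ 9 (mod 41).
Combine by CRT: x ≡ 17 (mod 79), x ≡ 33 (mod 59), x ≡ 9 (mod 41) ⇒ x ≡ 190249 (mod 191101).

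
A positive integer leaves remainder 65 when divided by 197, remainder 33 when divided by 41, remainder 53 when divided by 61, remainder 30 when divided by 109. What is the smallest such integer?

14523299

The moduli are pairwise coprime; M = 197·41·61·109 = 53703973.
M/197 = 272609; 272609 ≡ 158 (mod 197); 158·101 ≡ 1, so inverse 101.
M/41 = 1309853; 1309853 ≡ 26 (mod 41); 26·30 ≡ 1, so inverse 30.
M/61 = 880393; 880393 ≡ 41 (mod 61); 41·3 ≡ 1, so inverse 3.
M/109 = 492697; 492697 ≡ 17 (mod 109); 17·77 ≡ 1, so inverse 77.
N ≡ 65·272609·101 + 33·1309853·30 + 53·880393·3 + 30·492697·77 = 4364545112.
4364545112 mod 53703973 = 14523299.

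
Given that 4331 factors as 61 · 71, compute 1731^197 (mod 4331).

4111

Mod 61: 1731 ≡ 23; by Fermat, exponent reduces to 197 mod 60 = 17; 23^17 ≡ 24 (mod 61).
Mod 71: 1731 ≡ 27; by Fermat, exponent reduces to 197 mod 70 = 57; 27^57 ≡ 64 (mod 71).
Combine by CRT: x ≡ 24 (mod 61), x ≡ 64 (mod 71) ⇒ x ≡ 4111 (mod 4331).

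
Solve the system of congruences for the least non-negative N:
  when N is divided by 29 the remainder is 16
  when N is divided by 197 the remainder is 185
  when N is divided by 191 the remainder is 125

863636

From N ≡ 16 (mod 29) write N = 16 + 29t. Substituting into N ≡ 185 (mod 197) gives 29t ≡ 169 (mod 197), and since 29⁻¹ ≡ 34 (mod 197), t ≡ 33. Hence N ≡ 16 + 29·33 = 973 (mod 5713).
From N ≡ 973 (mod 5713) write N = 973 + 5713t. Substituting into N ≡ 125 (mod 191) gives 5713t ≡ 107 (mod 191), and since 174⁻¹ ≡ 146 (mod 191), t ≡ 151. Hence N ≡ 973 + 5713·151 = 863636 (mod 1091183).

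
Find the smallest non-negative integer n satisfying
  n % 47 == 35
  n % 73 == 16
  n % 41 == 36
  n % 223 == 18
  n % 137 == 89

From n ≡ 35 (mod 47) write n = 35 + 47t. Substituting into n ≡ 16 (mod 73) gives 47t ≡ 54 (mod 73), and since 47⁻¹ ≡ 14 (mod 73), t ≡ 26. Hence n ≡ 35 + 47·26 = 1257 (mod 3431).
From n ≡ 1257 (mod 3431) write n = 1257 + 3431t. Substituting into n ≡ 36 (mod 41) gives 3431t ≡ 9 (mod 41), and since 28⁻¹ ≡ 22 (mod 41), t ≡ 34. Hence n ≡ 1257 + 3431·34 = 117911 (mod 140671).
From n ≡ 117911 (mod 140671) write n = 117911 + 140671t. Substituting into n ≡ 18 (mod 223) gives 140671t ≡ 74 (mod 223), and since 181⁻¹ ≡ 69 (mod 223), t ≡ 200. Hence n ≡ 117911 + 140671·200 = 28252111 (mod 31369633).
From n ≡ 28252111 (mod 31369633) write n = 28252111 + 31369633t. Substituting into n ≡ 89 (mod 137) gives 31369633t ≡ 118 (mod 137), and since 58⁻¹ ≡ 26 (mod 137), t ≡ 54. Hence n ≡ 28252111 + 31369633·54 = 1722212293 (mod 4297639721).

1722212293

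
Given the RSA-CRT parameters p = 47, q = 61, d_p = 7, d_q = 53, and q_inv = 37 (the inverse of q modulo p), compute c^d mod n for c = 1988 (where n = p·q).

m₁ = c^(d_p) mod p: c ≡ 14 (mod 47), and 14^7 mod 47 = 24.
m₂ = c^(d_q) mod q: c ≡ 36 (mod 61), and 36^53 mod 61 = 5.
h = q_inv·(m₁ − m₂) mod p = 37·(24 − 5) mod 47 = 45.
m = m₂ + h·q = 5 + 45·61 = 2750.

2750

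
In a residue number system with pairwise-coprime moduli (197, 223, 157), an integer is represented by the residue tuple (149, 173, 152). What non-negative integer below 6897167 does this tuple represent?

6434169

The moduli are pairwise coprime; N = 197·223·157 = 6897167.
N/197 = 35011; 35011 ≡ 142 (mod 197); 142·154 ≡ 1, so inverse 154.
N/223 = 30929; 30929 ≡ 155 (mod 223); 155·141 ≡ 1, so inverse 141.
N/157 = 43931; 43931 ≡ 128 (mod 157); 128·92 ≡ 1, so inverse 92.
x ≡ 149·35011·154 + 173·30929·141 + 152·43931·92 = 2172144607.
2172144607 mod 6897167 = 6434169.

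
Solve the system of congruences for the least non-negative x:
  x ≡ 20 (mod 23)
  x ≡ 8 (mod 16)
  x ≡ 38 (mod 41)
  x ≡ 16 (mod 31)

From x ≡ 20 (mod 23) write x = 20 + 23t. Substituting into x ≡ 8 (mod 16) gives 23t ≡ 4 (mod 16), and since 7⁻¹ ≡ 7 (mod 16), t ≡ 12. Hence x ≡ 20 + 23·12 = 296 (mod 368).
From x ≡ 296 (mod 368) write x = 296 + 368t. Substituting into x ≡ 38 (mod 41) gives 368t ≡ 29 (mod 41), and since 40⁻¹ ≡ 40 (mod 41), t ≡ 12. Hence x ≡ 296 + 368·12 = 4712 (mod 15088).
From x ≡ 4712 (mod 15088) write x = 4712 + 15088t. Substituting into x ≡ 16 (mod 31) gives 15088t ≡ 16 (mod 31), and since 22⁻¹ ≡ 24 (mod 31), t ≡ 12. Hence x ≡ 4712 + 15088·12 = 185768 (mod 467728).

185768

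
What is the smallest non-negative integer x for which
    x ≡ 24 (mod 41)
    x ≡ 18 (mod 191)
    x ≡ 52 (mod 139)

The moduli are pairwise coprime; N = 41·191·139 = 1088509.
N/41 = 26549; 26549 ≡ 22 (mod 41); 22·28 ≡ 1, so inverse 28.
N/191 = 5699; 5699 ≡ 160 (mod 191); 160·154 ≡ 1, so inverse 154.
N/139 = 7831; 7831 ≡ 47 (mod 139); 47·71 ≡ 1, so inverse 71.
x ≡ 24·26549·28 + 18·5699·154 + 52·7831·71 = 62550608.
62550608 mod 1088509 = 505595.

505595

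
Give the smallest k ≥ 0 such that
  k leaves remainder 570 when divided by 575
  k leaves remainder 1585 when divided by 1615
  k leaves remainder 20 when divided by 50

gcd(575, 1615) = 5 and 5 | (1585 − 570), so the pair is consistent; merging gives k ≡ 8045 (mod 185725), where 185725 = lcm(575, 1615).
gcd(185725, 50) = 25 and 25 | (20 − 8045), so the pair is consistent; merging gives k ≡ 193770 (mod 371450), where 371450 = lcm(185725, 50).
The solution is unique modulo lcm(575, 1615, 50) = 371450.

193770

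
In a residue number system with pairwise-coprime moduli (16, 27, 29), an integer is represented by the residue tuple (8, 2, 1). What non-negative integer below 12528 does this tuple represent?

12152

The moduli are pairwise coprime; N = 16·27·29 = 12528.
N/16 = 783; 783 ≡ 15 (mod 16); 15·15 ≡ 1, so inverse 15.
N/27 = 464; 464 ≡ 5 (mod 27); 5·11 ≡ 1, so inverse 11.
N/29 = 432; 432 ≡ 26 (mod 29); 26·19 ≡ 1, so inverse 19.
x ≡ 8·783·15 + 2·464·11 + 1·432·19 = 112376.
112376 mod 12528 = 12152.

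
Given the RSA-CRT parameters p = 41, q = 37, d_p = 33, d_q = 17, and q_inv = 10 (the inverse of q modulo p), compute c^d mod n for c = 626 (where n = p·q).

567

m₁ = c^(d_p) mod p: c ≡ 11 (mod 41), and 11^33 mod 41 = 34.
m₂ = c^(d_q) mod q: c ≡ 34 (mod 37), and 34^17 mod 37 = 12.
h = q_inv·(m₁ − m₂) mod p = 10·(34 − 12) mod 41 = 15.
m = m₂ + h·q = 12 + 15·37 = 567.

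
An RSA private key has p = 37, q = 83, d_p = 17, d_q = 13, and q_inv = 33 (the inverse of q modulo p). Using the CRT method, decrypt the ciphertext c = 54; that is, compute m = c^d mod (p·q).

901

m₁ = c^(d_p) mod p: c ≡ 17 (mod 37), and 17^17 mod 37 = 13.
m₂ = c^(d_q) mod q: c ≡ 54 (mod 83), and 54^13 mod 83 = 71.
h = q_inv·(m₁ − m₂) mod p = 33·(13 − 71) mod 37 = 10.
m = m₂ + h·q = 71 + 10·83 = 901.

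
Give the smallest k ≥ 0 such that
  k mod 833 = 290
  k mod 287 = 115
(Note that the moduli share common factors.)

31111

gcd(833, 287) = 7 and 7 | (115 − 290), so the pair is consistent; merging gives k ≡ 31111 (mod 34153), where 34153 = lcm(833, 287).
The solution is unique modulo lcm(833, 287) = 34153.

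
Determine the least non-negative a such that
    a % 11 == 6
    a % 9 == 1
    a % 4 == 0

28

From a ≡ 6 (mod 11) write a = 6 + 11t. Substituting into a ≡ 1 (mod 9) gives 11t ≡ 4 (mod 9), and since 2⁻¹ ≡ 5 (mod 9), t ≡ 2. Hence a ≡ 6 + 11·2 = 28 (mod 99).
From a ≡ 28 (mod 99) write a = 28 + 99t. Substituting into a ≡ 0 (mod 4) gives 99t ≡ 0 (mod 4), and since 3⁻¹ ≡ 3 (mod 4), t ≡ 0. Hence a ≡ 28 + 99·0 = 28 (mod 396).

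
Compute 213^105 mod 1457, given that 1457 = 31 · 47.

Mod 31: 213 ≡ 27; by Fermat, exponent reduces to 105 mod 30 = 15; 27^15 ≡ 30 (mod 31).
Mod 47: 213 ≡ 25; by Fermat, exponent reduces to 105 mod 46 = 13; 25^13 ≡ 16 (mod 47).
Combine by CRT: x ≡ 30 (mod 31), x ≡ 16 (mod 47) ⇒ x ≡ 1332 (mod 1457).

1332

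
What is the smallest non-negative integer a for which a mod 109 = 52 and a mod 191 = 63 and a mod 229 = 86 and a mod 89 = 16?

The moduli are pairwise coprime; N = 109·191·229·89 = 424312039.
N/109 = 3892771; 3892771 ≡ 54 (mod 109); 54·107 ≡ 1, so inverse 107.
N/191 = 2221529; 2221529 ≡ 8 (mod 191); 8·24 ≡ 1, so inverse 24.
N/229 = 1852891; 1852891 ≡ 52 (mod 229); 52·207 ≡ 1, so inverse 207.
N/89 = 4767551; 4767551 ≡ 88 (mod 89); 88·88 ≡ 1, so inverse 88.
a ≡ 52·3892771·107 + 63·2221529·24 + 86·1852891·207 + 16·4767551·88 = 64716207082.
64716207082 mod 424312039 = 220777154.

220777154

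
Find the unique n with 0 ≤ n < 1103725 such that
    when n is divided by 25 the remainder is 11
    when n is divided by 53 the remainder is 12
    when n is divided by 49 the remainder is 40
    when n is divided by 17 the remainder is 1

711961

The moduli are pairwise coprime; M = 25·53·49·17 = 1103725.
M/25 = 44149; 44149 ≡ 24 (mod 25); 24·24 ≡ 1, so inverse 24.
M/53 = 20825; 20825 ≡ 49 (mod 53); 49·13 ≡ 1, so inverse 13.
M/49 = 22525; 22525 ≡ 34 (mod 49); 34·13 ≡ 1, so inverse 13.
M/17 = 64925; 64925 ≡ 2 (mod 17); 2·9 ≡ 1, so inverse 9.
n ≡ 11·44149·24 + 12·20825·13 + 40·22525·13 + 1·64925·9 = 27201361.
27201361 mod 1103725 = 711961.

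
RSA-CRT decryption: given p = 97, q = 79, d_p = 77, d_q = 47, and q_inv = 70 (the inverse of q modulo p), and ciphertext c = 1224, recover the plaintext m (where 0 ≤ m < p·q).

m₁ = c^(d_p) mod p: c ≡ 60 (mod 97), and 60^77 mod 97 = 58.
m₂ = c^(d_q) mod q: c ≡ 39 (mod 79), and 39^47 mod 79 = 54.
h = q_inv·(m₁ − m₂) mod p = 70·(58 − 54) mod 97 = 86.
m = m₂ + h·q = 54 + 86·79 = 6848.

6848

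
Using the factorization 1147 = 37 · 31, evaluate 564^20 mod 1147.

377

Mod 37: 564 ≡ 9; 9^20 ≡ 7 (mod 37).
Mod 31: 564 ≡ 6; 6^20 ≡ 5 (mod 31).
Combine by CRT: x ≡ 7 (mod 37), x ≡ 5 (mod 31) ⇒ x ≡ 377 (mod 1147).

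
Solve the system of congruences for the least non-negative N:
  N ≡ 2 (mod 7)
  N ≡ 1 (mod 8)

9

From N ≡ 2 (mod 7) write N = 2 + 7t. Substituting into N ≡ 1 (mod 8) gives 7t ≡ 7 (mod 8), and since 7⁻¹ ≡ 7 (mod 8), t ≡ 1. Hence N ≡ 2 + 7·1 = 9 (mod 56).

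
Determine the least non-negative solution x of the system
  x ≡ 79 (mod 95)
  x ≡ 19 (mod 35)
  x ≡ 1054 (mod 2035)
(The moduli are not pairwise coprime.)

149609

gcd(95, 35) = 5 and 5 | (19 − 79), so the pair is consistent; merging gives x ≡ 649 (mod 665), where 665 = lcm(95, 35).
gcd(665, 2035) = 5 and 5 | (1054 − 649), so the pair is consistent; merging gives x ≡ 149609 (mod 270655), where 270655 = lcm(665, 2035).
The solution is unique modulo lcm(95, 35, 2035) = 270655.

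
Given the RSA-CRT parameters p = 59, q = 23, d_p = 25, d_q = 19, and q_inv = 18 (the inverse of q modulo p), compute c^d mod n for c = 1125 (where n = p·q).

m₁ = c^(d_p) mod p: c ≡ 4 (mod 59), and 4^25 mod 59 = 3.
m₂ = c^(d_q) mod q: c ≡ 21 (mod 23), and 21^19 mod 23 = 20.
h = q_inv·(m₁ − m₂) mod p = 18·(3 − 20) mod 59 = 48.
m = m₂ + h·q = 20 + 48·23 = 1124.

1124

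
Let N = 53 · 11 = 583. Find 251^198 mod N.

Mod 53: 251 ≡ 39; by Fermat, exponent reduces to 198 mod 52 = 42; 39^42 ≡ 11 (mod 53).
Mod 11: 251 ≡ 9; by Fermat, exponent reduces to 198 mod 10 = 8; 9^8 ≡ 3 (mod 11).
Combine by CRT: x ≡ 11 (mod 53), x ≡ 3 (mod 11) ⇒ x ≡ 223 (mod 583).

223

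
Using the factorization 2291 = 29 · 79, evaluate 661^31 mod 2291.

1727

Mod 29: 661 ≡ 23; by Fermat, exponent reduces to 31 mod 28 = 3; 23^3 ≡ 16 (mod 29).
Mod 79: 661 ≡ 29; 29^31 ≡ 68 (mod 79).
Combine by CRT: x ≡ 16 (mod 29), x ≡ 68 (mod 79) ⇒ x ≡ 1727 (mod 2291).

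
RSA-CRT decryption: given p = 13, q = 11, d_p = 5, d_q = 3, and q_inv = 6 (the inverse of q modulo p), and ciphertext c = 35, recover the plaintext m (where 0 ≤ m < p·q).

107

m₁ = c^(d_p) mod p: c ≡ 9 (mod 13), and 9^5 mod 13 = 3.
m₂ = c^(d_q) mod q: c ≡ 2 (mod 11), and 2^3 mod 11 = 8.
h = q_inv·(m₁ − m₂) mod p = 6·(3 − 8) mod 13 = 9.
m = m₂ + h·q = 8 + 9·11 = 107.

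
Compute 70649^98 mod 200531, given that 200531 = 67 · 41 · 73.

Mod 67: 70649 ≡ 31; by Fermat, exponent reduces to 98 mod 66 = 32; 31^32 ≡ 54 (mod 67).
Mod 41: 70649 ≡ 6; by Fermat, exponent reduces to 98 mod 40 = 18; 6^18 ≡ 33 (mod 41).
Mod 73: 70649 ≡ 58; by Fermat, exponent reduces to 98 mod 72 = 26; 58^26 ≡ 48 (mod 73).
Combine by CRT: x ≡ 54 (mod 67), x ≡ 33 (mod 41), x ≡ 48 (mod 73) ⇒ x ≡ 97941 (mod 200531).

97941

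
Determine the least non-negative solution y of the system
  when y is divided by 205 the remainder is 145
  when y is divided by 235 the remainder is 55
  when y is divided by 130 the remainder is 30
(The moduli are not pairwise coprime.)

Combine the congruences pairwise.
gcd(205, 235) = 5 and 5 | (55 − 145), so the pair is consistent; merging gives y ≡ 760 (mod 9635), where 9635 = lcm(205, 235).
gcd(9635, 130) = 5 and 5 | (30 − 760), so the pair is consistent; merging gives y ≡ 116380 (mod 250510), where 250510 = lcm(9635, 130).
The solution is unique modulo lcm(205, 235, 130) = 250510.

116380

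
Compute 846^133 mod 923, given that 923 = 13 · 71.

898

Mod 13: 846 ≡ 1; by Fermat, exponent reduces to 133 mod 12 = 1; 1^1 ≡ 1 (mod 13).
Mod 71: 846 ≡ 65; by Fermat, exponent reduces to 133 mod 70 = 63; 65^63 ≡ 46 (mod 71).
Combine by CRT: x ≡ 1 (mod 13), x ≡ 46 (mod 71) ⇒ x ≡ 898 (mod 923).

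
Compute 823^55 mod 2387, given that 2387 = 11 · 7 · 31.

Mod 11: 823 ≡ 9; by Fermat, exponent reduces to 55 mod 10 = 5; 9^5 ≡ 1 (mod 11).
Mod 7: 823 ≡ 4; by Fermat, exponent reduces to 55 mod 6 = 1; 4^1 ≡ 4 (mod 7).
Mod 31: 823 ≡ 17; by Fermat, exponent reduces to 55 mod 30 = 25; 17^25 ≡ 6 (mod 31).
Combine by CRT: x ≡ 1 (mod 11), x ≡ 4 (mod 7), x ≡ 6 (mod 31) ⇒ x ≡ 2300 (mod 2387).

2300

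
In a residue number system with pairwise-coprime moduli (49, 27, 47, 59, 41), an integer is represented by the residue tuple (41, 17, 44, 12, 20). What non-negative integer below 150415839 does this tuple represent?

From x ≡ 41 (mod 49) write x = 41 + 49t. Substituting into x ≡ 17 (mod 27) gives 49t ≡ 3 (mod 27), and since 22⁻¹ ≡ 16 (mod 27), t ≡ 21. Hence x ≡ 41 + 49·21 = 1070 (mod 1323).
From x ≡ 1070 (mod 1323) write x = 1070 + 1323t. Substituting into x ≡ 44 (mod 47) gives 1323t ≡ 8 (mod 47), and since 7⁻¹ ≡ 27 (mod 47), t ≡ 28. Hence x ≡ 1070 + 1323·28 = 38114 (mod 62181).
From x ≡ 38114 (mod 62181) write x = 38114 + 62181t. Substituting into x ≡ 12 (mod 59) gives 62181t ≡ 12 (mod 59), and since 54⁻¹ ≡ 47 (mod 59), t ≡ 33. Hence x ≡ 38114 + 62181·33 = 2090087 (mod 3668679).
From x ≡ 2090087 (mod 3668679) write x = 2090087 + 3668679t. Substituting into x ≡ 20 (mod 41) gives 3668679t ≡ 31 (mod 41), and since 40⁻¹ ≡ 40 (mod 41), t ≡ 10. Hence x ≡ 2090087 + 3668679·10 = 38776877 (mod 150415839).

38776877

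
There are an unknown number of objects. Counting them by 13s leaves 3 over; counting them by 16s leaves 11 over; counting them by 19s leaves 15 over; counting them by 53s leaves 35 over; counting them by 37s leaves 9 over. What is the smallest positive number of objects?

2418107

The moduli are pairwise coprime; M = 13·16·19·53·37 = 7749872.
M/13 = 596144; 596144 ≡ 3 (mod 13); 3·9 ≡ 1, so inverse 9.
M/16 = 484367; 484367 ≡ 15 (mod 16); 15·15 ≡ 1, so inverse 15.
M/19 = 407888; 407888 ≡ 15 (mod 19); 15·14 ≡ 1, so inverse 14.
M/53 = 146224; 146224 ≡ 50 (mod 53); 50·35 ≡ 1, so inverse 35.
M/37 = 209456; 209456 ≡ 36 (mod 37); 36·36 ≡ 1, so inverse 36.
N ≡ 3·596144·9 + 11·484367·15 + 15·407888·14 + 35·146224·35 + 9·209456·36 = 428661067.
428661067 mod 7749872 = 2418107.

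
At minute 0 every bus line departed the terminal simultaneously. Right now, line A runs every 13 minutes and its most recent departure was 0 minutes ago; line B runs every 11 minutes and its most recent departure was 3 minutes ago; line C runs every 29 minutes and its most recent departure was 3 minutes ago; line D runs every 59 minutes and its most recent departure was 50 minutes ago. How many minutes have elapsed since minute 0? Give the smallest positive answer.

159822

The moduli are pairwise coprime; N = 13·11·29·59 = 244673.
N/13 = 18821; 18821 ≡ 10 (mod 13); 10·4 ≡ 1, so inverse 4.
N/11 = 22243; 22243 ≡ 1 (mod 11), inverse 1.
N/29 = 8437; 8437 ≡ 27 (mod 29); 27·14 ≡ 1, so inverse 14.
N/59 = 4147; 4147 ≡ 17 (mod 59); 17·7 ≡ 1, so inverse 7.
t ≡ 0·18821·4 + 3·22243·1 + 3·8437·14 + 50·4147·7 = 1872533.
1872533 mod 244673 = 159822.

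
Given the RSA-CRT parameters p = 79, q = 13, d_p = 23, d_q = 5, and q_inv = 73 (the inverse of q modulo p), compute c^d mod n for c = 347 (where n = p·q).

m₁ = c^(d_p) mod p: c ≡ 31 (mod 79), and 31^23 mod 79 = 76.
m₂ = c^(d_q) mod q: c ≡ 9 (mod 13), and 9^5 mod 13 = 3.
h = q_inv·(m₁ − m₂) mod p = 73·(76 − 3) mod 79 = 36.
m = m₂ + h·q = 3 + 36·13 = 471.

471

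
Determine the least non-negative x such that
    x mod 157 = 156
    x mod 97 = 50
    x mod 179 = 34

136432

From x ≡ 156 (mod 157) write x = 156 + 157t. Substituting into x ≡ 50 (mod 97) gives 157t ≡ 88 (mod 97), and since 60⁻¹ ≡ 76 (mod 97), t ≡ 92. Hence x ≡ 156 + 157·92 = 14600 (mod 15229).
From x ≡ 14600 (mod 15229) write x = 14600 + 15229t. Substituting into x ≡ 34 (mod 179) gives 15229t ≡ 112 (mod 179), and since 14⁻¹ ≡ 64 (mod 179), t ≡ 8. Hence x ≡ 14600 + 15229·8 = 136432 (mod 2725991).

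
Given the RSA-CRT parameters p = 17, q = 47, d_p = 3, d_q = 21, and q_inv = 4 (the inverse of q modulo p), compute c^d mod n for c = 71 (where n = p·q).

m₁ = c^(d_p) mod p: c ≡ 3 (mod 17), and 3^3 mod 17 = 10.
m₂ = c^(d_q) mod q: c ≡ 24 (mod 47), and 24^21 mod 47 = 4.
h = q_inv·(m₁ − m₂) mod p = 4·(10 − 4) mod 17 = 7.
m = m₂ + h·q = 4 + 7·47 = 333.

333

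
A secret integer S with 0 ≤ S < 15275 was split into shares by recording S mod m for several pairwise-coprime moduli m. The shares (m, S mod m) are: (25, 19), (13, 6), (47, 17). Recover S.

7819

The moduli are pairwise coprime; N = 25·13·47 = 15275.
N/25 = 611; 611 ≡ 11 (mod 25); 11·16 ≡ 1, so inverse 16.
N/13 = 1175; 1175 ≡ 5 (mod 13); 5·8 ≡ 1, so inverse 8.
N/47 = 325; 325 ≡ 43 (mod 47); 43·35 ≡ 1, so inverse 35.
S ≡ 19·611·16 + 6·1175·8 + 17·325·35 = 435519.
435519 mod 15275 = 7819.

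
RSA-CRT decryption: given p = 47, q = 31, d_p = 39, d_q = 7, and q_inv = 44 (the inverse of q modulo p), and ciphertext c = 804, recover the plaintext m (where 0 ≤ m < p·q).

1205

m₁ = c^(d_p) mod p: c ≡ 5 (mod 47), and 5^39 mod 47 = 30.
m₂ = c^(d_q) mod q: c ≡ 29 (mod 31), and 29^7 mod 31 = 27.
h = q_inv·(m₁ − m₂) mod p = 44·(30 − 27) mod 47 = 38.
m = m₂ + h·q = 27 + 38·31 = 1205.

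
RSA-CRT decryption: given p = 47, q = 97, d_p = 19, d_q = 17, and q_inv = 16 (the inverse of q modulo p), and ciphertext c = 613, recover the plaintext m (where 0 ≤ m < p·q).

m₁ = c^(d_p) mod p: c ≡ 2 (mod 47), and 2^19 mod 47 = 3.
m₂ = c^(d_q) mod q: c ≡ 31 (mod 97), and 31^17 mod 97 = 48.
h = q_inv·(m₁ − m₂) mod p = 16·(3 − 48) mod 47 = 32.
m = m₂ + h·q = 48 + 32·97 = 3152.

3152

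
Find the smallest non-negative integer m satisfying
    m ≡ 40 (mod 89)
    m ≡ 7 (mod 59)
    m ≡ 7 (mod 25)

78182

The moduli are pairwise coprime; N = 89·59·25 = 131275.
N/89 = 1475; 1475 ≡ 51 (mod 89); 51·7 ≡ 1, so inverse 7.
N/59 = 2225; 2225 ≡ 42 (mod 59); 42·52 ≡ 1, so inverse 52.
N/25 = 5251; 5251 ≡ 1 (mod 25), inverse 1.
m ≡ 40·1475·7 + 7·2225·52 + 7·5251·1 = 1259657.
1259657 mod 131275 = 78182.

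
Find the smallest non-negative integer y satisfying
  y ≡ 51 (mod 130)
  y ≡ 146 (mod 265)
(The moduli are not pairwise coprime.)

2001

Combine the congruences pairwise.
gcd(130, 265) = 5 and 5 | (146 − 51), so the pair is consistent; merging gives y ≡ 2001 (mod 6890), where 6890 = lcm(130, 265).
The solution is unique modulo lcm(130, 265) = 6890.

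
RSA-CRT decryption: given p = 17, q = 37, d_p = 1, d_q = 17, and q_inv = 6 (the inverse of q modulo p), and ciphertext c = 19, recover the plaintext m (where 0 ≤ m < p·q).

257

m₁ = c^(d_p) mod p: c ≡ 2 (mod 17), and 2^1 mod 17 = 2.
m₂ = c^(d_q) mod q: c ≡ 19 (mod 37), and 19^17 mod 37 = 35.
h = q_inv·(m₁ − m₂) mod p = 6·(2 − 35) mod 17 = 6.
m = m₂ + h·q = 35 + 6·37 = 257.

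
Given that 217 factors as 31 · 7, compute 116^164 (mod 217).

Mod 31: 116 ≡ 23; by Fermat, exponent reduces to 164 mod 30 = 14; 23^14 ≡ 4 (mod 31).
Mod 7: 116 ≡ 4; by Fermat, exponent reduces to 164 mod 6 = 2; 4^2 ≡ 2 (mod 7).
Combine by CRT: x ≡ 4 (mod 31), x ≡ 2 (mod 7) ⇒ x ≡ 128 (mod 217).

128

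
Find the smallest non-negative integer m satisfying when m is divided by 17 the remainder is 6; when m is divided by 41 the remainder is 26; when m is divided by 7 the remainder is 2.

3593

The moduli are pairwise coprime; N = 17·41·7 = 4879.
N/17 = 287; 287 ≡ 15 (mod 17); 15·8 ≡ 1, so inverse 8.
N/41 = 119; 119 ≡ 37 (mod 41); 37·10 ≡ 1, so inverse 10.
N/7 = 697; 697 ≡ 4 (mod 7); 4·2 ≡ 1, so inverse 2.
m ≡ 6·287·8 + 26·119·10 + 2·697·2 = 47504.
47504 mod 4879 = 3593.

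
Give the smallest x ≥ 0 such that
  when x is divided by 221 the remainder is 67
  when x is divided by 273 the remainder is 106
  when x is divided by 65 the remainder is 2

gcd(221, 273) = 13 and 13 | (106 − 67), so the pair is consistent; merging gives x ≡ 3382 (mod 4641), where 4641 = lcm(221, 273).
gcd(4641, 65) = 13 and 13 | (2 − 3382), so the pair is consistent; merging gives x ≡ 3382 (mod 23205), where 23205 = lcm(4641, 65).
The solution is unique modulo lcm(221, 273, 65) = 23205.

3382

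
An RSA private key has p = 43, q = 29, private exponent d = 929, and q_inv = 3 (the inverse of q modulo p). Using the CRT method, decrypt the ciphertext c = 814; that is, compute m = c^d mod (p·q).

d_p = d mod (p−1) = 929 mod 42 = 5; d_q = d mod (q−1) = 5.
m₁ = c^(d_p) mod p: c ≡ 40 (mod 43), and 40^5 mod 43 = 15.
m₂ = c^(d_q) mod q: c ≡ 2 (mod 29), and 2^5 mod 29 = 3.
h = q_inv·(m₁ − m₂) mod p = 3·(15 − 3) mod 43 = 36.
m = m₂ + h·q = 3 + 36·29 = 1047.

1047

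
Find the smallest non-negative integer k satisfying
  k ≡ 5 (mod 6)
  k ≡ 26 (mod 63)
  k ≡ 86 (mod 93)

1853

gcd(6, 63) = 3 and 3 | (26 − 5), so the pair is consistent; merging gives k ≡ 89 (mod 126), where 126 = lcm(6, 63).
gcd(126, 93) = 3 and 3 | (86 − 89), so the pair is consistent; merging gives k ≡ 1853 (mod 3906), where 3906 = lcm(126, 93).
The solution is unique modulo lcm(6, 63, 93) = 3906.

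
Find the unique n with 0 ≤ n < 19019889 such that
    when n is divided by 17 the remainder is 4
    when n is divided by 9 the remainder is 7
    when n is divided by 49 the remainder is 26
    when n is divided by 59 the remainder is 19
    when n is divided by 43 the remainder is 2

The moduli are pairwise coprime; M = 17·9·49·59·43 = 19019889.
M/17 = 1118817; 1118817 ≡ 13 (mod 17); 13·4 ≡ 1, so inverse 4.
M/9 = 2113321; 2113321 ≡ 4 (mod 9); 4·7 ≡ 1, so inverse 7.
M/49 = 388161; 388161 ≡ 32 (mod 49); 32·23 ≡ 1, so inverse 23.
M/59 = 322371; 322371 ≡ 54 (mod 59); 54·47 ≡ 1, so inverse 47.
M/43 = 442323; 442323 ≡ 25 (mod 43); 25·31 ≡ 1, so inverse 31.
n ≡ 4·1118817·4 + 7·2113321·7 + 26·388161·23 + 19·322371·47 + 2·442323·31 = 668875408.
668875408 mod 19019889 = 3179293.

3179293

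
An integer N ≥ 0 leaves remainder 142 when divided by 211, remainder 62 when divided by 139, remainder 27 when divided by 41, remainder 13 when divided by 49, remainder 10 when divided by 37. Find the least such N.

Combine the congruences pairwise.
From N ≡ 142 (mod 211) write N = 142 + 211t. Substituting into N ≡ 62 (mod 139) gives 211t ≡ 59 (mod 139), and since 72⁻¹ ≡ 56 (mod 139), t ≡ 107. Hence N ≡ 142 + 211·107 = 22719 (mod 29329).
From N ≡ 22719 (mod 29329) write N = 22719 + 29329t. Substituting into N ≡ 27 (mod 41) gives 29329t ≡ 22 (mod 41), and since 14⁻¹ ≡ 3 (mod 41), t ≡ 25. Hence N ≡ 22719 + 29329·25 = 755944 (mod 1202489).
From N ≡ 755944 (mod 1202489) write N = 755944 + 1202489t. Substituting into N ≡ 13 (mod 49) gives 1202489t ≡ 41 (mod 49), and since 29⁻¹ ≡ 22 (mod 49), t ≡ 20. Hence N ≡ 755944 + 1202489·20 = 24805724 (mod 58921961).
From N ≡ 24805724 (mod 58921961) write N = 24805724 + 58921961t. Substituting into N ≡ 10 (mod 37) gives 58921961t ≡ 11 (mod 37), and since 16⁻¹ ≡ 7 (mod 37), t ≡ 3. Hence N ≡ 24805724 + 58921961·3 = 201571607 (mod 2180112557).

201571607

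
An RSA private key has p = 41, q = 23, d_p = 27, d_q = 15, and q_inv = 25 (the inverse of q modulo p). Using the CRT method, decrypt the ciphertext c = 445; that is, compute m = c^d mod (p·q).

m₁ = c^(d_p) mod p: c ≡ 35 (mod 41), and 35^27 mod 41 = 29.
m₂ = c^(d_q) mod q: c ≡ 8 (mod 23), and 8^15 mod 23 = 2.
h = q_inv·(m₁ − m₂) mod p = 25·(29 − 2) mod 41 = 19.
m = m₂ + h·q = 2 + 19·23 = 439.

439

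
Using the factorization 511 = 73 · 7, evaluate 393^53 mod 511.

Mod 73: 393 ≡ 28; 28^53 ≡ 59 (mod 73).
Mod 7: 393 ≡ 1; by Fermat, exponent reduces to 53 mod 6 = 5; 1^5 ≡ 1 (mod 7).
Combine by CRT: x ≡ 59 (mod 73), x ≡ 1 (mod 7) ⇒ x ≡ 351 (mod 511).

351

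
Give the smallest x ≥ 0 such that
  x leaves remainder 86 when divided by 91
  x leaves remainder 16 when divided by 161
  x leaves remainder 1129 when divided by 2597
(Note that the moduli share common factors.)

341336

gcd(91, 161) = 7 and 7 | (16 − 86), so the pair is consistent; merging gives x ≡ 177 (mod 2093), where 2093 = lcm(91, 161).
gcd(2093, 2597) = 7 and 7 | (1129 − 177), so the pair is consistent; merging gives x ≡ 341336 (mod 776503), where 776503 = lcm(2093, 2597).
The solution is unique modulo lcm(91, 161, 2597) = 776503.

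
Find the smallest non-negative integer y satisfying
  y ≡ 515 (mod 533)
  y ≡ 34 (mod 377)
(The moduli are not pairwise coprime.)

5312

Combine the congruences pairwise.
gcd(533, 377) = 13 and 13 | (34 − 515), so the pair is consistent; merging gives y ≡ 5312 (mod 15457), where 15457 = lcm(533, 377).
The solution is unique modulo lcm(533, 377) = 15457.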